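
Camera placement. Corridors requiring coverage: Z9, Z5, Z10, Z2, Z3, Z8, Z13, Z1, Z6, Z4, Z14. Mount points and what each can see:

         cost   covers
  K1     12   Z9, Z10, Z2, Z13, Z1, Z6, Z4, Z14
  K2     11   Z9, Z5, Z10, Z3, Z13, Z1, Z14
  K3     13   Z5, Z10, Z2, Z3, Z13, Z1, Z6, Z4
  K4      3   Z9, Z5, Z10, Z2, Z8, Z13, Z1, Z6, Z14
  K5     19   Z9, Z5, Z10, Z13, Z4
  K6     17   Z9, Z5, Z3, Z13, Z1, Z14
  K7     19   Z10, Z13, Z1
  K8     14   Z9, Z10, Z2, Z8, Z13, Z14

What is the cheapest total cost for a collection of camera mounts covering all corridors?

16

K3, K4 cover every corridor at cost 13 + 3 = 16.
Any cover uses at least 2 camera mounts; among all covering selections none totals below 16.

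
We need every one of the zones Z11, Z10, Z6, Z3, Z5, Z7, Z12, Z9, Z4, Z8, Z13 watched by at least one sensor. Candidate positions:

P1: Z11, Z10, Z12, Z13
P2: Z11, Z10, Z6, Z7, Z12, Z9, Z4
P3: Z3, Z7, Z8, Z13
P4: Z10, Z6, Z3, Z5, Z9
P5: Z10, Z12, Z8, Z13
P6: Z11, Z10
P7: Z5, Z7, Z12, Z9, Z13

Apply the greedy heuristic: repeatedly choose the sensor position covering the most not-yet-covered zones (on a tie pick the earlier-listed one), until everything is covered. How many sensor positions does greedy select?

Pick 1: P2 covers 7 new zones (Z11, Z10, Z6, Z7, Z12, Z9, Z4).
Pick 2: P3 covers 3 new zones (Z3, Z8, Z13).
Pick 3: P4 covers 1 new zones (Z5).
Greedy uses 3 sensor positions.

3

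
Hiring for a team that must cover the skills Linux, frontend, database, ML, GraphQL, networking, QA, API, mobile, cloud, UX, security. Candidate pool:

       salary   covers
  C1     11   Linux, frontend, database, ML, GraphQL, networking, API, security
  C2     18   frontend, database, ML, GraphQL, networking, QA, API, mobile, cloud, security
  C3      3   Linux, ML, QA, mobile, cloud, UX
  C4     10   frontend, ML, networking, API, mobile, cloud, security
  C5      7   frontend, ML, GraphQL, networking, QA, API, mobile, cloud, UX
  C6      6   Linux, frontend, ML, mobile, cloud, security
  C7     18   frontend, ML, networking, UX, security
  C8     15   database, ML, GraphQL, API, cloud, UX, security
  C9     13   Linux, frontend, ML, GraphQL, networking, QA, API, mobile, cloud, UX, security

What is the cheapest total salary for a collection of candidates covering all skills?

14

C1, C3 cover every skill at salary 11 + 3 = 14.
Any cover uses at least 2 candidates; among all covering selections none totals below 14.
Greedy by coverage-per-salary would pick C3, C5, C1 for 21 — worse than the optimum 14.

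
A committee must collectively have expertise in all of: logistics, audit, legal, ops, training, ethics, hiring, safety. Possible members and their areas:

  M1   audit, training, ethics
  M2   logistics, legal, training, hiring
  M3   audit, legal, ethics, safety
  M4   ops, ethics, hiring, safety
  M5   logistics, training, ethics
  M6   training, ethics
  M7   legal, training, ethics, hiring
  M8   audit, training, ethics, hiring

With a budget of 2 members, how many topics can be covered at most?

7

Choosing M2, M3 covers {logistics, audit, legal, training, ethics, hiring, safety} — 7 topics.
No choice of 2 members does better; here ops is left uncovered.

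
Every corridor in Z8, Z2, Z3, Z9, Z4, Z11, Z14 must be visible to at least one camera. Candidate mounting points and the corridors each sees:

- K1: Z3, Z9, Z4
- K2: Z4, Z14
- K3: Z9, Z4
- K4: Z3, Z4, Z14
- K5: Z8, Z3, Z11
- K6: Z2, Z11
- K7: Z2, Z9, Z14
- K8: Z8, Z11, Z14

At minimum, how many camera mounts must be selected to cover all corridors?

3

K1, K5, K7 together cover {Z8, Z2, Z3, Z9, Z4, Z11, Z14} — every corridor.
No 2 of the 8 camera mounts cover everything (all 28 pairs fall short), so 3 is minimum.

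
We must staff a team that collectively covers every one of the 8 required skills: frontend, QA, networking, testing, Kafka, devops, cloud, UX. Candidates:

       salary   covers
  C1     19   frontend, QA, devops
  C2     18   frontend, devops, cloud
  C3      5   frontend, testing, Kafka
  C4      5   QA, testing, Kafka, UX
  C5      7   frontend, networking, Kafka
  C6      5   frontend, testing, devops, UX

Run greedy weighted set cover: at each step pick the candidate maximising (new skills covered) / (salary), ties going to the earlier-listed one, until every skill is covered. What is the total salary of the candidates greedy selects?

Pick 1: C4 adds 4 new (QA, testing, Kafka, UX) at salary 5 (ratio 4/5).
Pick 2: C6 adds 2 new (frontend, devops) at salary 5 (ratio 2/5).
Pick 3: C5 adds 1 new (networking) at salary 7 (ratio 1/7).
Pick 4: C2 adds 1 new (cloud) at salary 18 (ratio 1/18).
Greedy total salary: 5 + 5 + 7 + 18 = 35. (The true optimum is 30, so greedy overshoots here.)

35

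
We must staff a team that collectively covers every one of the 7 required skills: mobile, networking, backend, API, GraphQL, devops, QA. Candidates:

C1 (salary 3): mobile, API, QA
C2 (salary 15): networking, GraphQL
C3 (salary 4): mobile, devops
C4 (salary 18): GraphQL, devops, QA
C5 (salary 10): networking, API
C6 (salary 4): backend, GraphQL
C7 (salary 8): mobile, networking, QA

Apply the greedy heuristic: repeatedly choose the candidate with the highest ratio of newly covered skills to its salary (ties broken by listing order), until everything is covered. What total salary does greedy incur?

Pick 1: C1 adds 3 new (mobile, API, QA) at salary 3 (ratio 3/3).
Pick 2: C6 adds 2 new (backend, GraphQL) at salary 4 (ratio 2/4).
Pick 3: C3 adds 1 new (devops) at salary 4 (ratio 1/4).
Pick 4: C7 adds 1 new (networking) at salary 8 (ratio 1/8).
Greedy total salary: 3 + 4 + 4 + 8 = 19.

19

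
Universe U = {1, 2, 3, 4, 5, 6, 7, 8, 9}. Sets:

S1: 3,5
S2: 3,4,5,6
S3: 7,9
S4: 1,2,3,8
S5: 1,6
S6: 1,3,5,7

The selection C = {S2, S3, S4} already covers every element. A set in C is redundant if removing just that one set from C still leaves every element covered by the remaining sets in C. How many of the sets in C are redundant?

Drop S2: 4, 5, 6 uncovered — not redundant.
Drop S3: 7, 9 uncovered — not redundant.
Drop S4: 1, 2, 8 uncovered — not redundant.
None of the sets in C is redundant.

0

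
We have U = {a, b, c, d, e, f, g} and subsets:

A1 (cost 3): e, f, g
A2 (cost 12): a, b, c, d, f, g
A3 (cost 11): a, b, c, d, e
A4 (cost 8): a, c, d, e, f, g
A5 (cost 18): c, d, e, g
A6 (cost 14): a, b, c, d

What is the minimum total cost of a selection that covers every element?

A1, A3 cover every element at cost 3 + 11 = 14.
Any cover uses at least 2 sets; among all covering selections none totals below 14.
Greedy by coverage-per-cost would pick A1, A4, A3 for 22 — worse than the optimum 14.

14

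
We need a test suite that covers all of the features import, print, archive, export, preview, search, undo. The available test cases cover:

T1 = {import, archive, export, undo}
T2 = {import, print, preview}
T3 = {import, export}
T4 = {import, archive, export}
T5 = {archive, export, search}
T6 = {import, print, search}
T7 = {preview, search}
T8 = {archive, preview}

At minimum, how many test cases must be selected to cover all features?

T1, T2, T5 together cover {import, print, archive, export, preview, search, undo} — every feature.
No 2 of the 8 test cases cover everything (all 28 pairs fall short), so 3 is minimum.

3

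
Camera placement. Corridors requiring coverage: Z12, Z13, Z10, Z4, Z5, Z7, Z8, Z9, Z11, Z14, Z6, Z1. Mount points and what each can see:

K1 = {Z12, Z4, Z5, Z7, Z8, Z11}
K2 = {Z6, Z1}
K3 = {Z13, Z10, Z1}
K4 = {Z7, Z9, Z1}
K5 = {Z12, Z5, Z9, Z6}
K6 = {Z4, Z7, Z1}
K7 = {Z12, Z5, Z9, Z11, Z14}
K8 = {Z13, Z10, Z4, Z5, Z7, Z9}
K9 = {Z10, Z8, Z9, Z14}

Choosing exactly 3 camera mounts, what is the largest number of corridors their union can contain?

Choosing K1, K2, K8 covers {Z12, Z13, Z10, Z4, Z5, Z7, Z8, Z9, Z11, Z6, Z1} — 11 corridors.
No choice of 3 camera mounts does better; here Z14 is left uncovered.

11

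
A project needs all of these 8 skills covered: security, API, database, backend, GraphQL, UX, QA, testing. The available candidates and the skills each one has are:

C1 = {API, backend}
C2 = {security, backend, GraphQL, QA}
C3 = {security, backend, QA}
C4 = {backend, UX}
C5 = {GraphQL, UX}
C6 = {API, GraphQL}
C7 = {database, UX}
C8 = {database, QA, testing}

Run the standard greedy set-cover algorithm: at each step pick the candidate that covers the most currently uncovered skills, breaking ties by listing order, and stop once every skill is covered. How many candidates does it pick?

Pick 1: C2 covers 4 new skills (security, backend, GraphQL, QA).
Pick 2: C7 covers 2 new skills (database, UX).
Pick 3: C1 covers 1 new skills (API).
Pick 4: C8 covers 1 new skills (testing).
Greedy uses 4 candidates.

4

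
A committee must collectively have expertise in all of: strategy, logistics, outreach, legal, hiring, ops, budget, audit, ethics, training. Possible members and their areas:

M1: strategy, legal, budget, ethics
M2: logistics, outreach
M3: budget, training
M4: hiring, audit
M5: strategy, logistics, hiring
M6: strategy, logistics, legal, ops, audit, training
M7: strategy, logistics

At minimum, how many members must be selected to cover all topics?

4

M1, M2, M4, M6 together cover {strategy, logistics, outreach, legal, hiring, ops, budget, audit, ethics, training} — every topic.
No 3 of the 7 members cover everything (all 35 triples fall short), so 4 is minimum.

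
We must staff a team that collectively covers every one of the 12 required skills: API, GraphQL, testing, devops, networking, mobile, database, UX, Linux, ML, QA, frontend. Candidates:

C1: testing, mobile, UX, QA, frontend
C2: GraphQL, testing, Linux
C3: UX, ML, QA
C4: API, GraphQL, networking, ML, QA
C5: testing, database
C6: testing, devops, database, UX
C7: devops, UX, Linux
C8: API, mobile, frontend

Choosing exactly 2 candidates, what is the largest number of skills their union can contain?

Choosing C1, C4 covers {API, GraphQL, testing, networking, mobile, UX, ML, QA, frontend} — 9 skills.
No choice of 2 candidates does better; here devops, database, Linux are left uncovered.

9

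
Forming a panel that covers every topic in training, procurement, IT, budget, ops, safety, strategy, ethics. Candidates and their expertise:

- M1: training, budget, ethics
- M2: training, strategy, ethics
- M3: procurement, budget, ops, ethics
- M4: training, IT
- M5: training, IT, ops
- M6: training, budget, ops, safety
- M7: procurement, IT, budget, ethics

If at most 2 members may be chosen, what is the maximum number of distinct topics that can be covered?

7

Choosing M6, M7 covers {training, procurement, IT, budget, ops, safety, ethics} — 7 topics.
No choice of 2 members does better; here strategy is left uncovered.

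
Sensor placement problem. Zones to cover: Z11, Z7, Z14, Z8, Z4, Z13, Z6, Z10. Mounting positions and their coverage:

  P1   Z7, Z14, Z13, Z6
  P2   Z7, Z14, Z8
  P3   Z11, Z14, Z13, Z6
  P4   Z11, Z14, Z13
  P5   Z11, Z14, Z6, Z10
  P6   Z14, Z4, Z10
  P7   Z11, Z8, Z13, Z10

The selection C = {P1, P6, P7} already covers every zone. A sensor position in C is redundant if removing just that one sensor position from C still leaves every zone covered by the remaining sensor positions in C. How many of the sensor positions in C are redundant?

0

Drop P1: Z7, Z6 uncovered — not redundant.
Drop P6: Z4 uncovered — not redundant.
Drop P7: Z11, Z8 uncovered — not redundant.
None of the sensor positions in C is redundant.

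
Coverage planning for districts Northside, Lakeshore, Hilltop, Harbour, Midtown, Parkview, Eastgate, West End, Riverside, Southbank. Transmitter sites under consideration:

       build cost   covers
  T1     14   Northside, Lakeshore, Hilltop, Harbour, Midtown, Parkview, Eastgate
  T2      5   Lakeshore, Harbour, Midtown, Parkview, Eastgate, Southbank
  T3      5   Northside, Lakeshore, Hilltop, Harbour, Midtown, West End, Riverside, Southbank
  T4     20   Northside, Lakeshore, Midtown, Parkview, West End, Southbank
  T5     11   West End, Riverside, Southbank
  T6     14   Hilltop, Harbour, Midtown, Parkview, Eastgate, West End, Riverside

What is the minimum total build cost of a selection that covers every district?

10

T2, T3 cover every district at build cost 5 + 5 = 10.
Any cover uses at least 2 transmitter sites; among all covering selections none totals below 10.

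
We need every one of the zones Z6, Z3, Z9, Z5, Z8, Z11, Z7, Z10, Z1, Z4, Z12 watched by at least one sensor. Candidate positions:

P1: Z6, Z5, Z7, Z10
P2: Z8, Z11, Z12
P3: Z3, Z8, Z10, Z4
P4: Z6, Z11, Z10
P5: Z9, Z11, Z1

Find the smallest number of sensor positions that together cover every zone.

4

P1, P2, P3, P5 together cover {Z6, Z3, Z9, Z5, Z8, Z11, Z7, Z10, Z1, Z4, Z12} — every zone.
No 3 of the 5 sensor positions cover everything (all 10 triples fall short), so 4 is minimum.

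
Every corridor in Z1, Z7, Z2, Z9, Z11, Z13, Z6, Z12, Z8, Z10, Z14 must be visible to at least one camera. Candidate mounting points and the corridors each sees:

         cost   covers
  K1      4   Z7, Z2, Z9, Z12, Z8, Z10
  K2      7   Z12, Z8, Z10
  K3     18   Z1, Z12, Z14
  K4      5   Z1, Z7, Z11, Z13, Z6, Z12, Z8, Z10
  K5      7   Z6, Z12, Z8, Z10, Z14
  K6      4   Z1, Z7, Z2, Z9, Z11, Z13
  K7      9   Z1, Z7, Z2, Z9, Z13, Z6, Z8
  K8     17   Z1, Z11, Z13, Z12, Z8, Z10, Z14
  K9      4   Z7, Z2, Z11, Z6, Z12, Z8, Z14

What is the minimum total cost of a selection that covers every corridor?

K5, K6 cover every corridor at cost 7 + 4 = 11.
Any cover uses at least 2 camera mounts; among all covering selections none totals below 11.

11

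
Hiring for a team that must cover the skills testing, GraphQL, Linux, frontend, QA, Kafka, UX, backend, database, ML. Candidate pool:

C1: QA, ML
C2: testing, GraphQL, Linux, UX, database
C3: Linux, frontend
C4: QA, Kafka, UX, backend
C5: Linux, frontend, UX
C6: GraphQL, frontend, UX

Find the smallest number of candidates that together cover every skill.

C1, C2, C3, C4 together cover {testing, GraphQL, Linux, frontend, QA, Kafka, UX, backend, database, ML} — every skill.
No 3 of the 6 candidates cover everything (all 20 triples fall short), so 4 is minimum.

4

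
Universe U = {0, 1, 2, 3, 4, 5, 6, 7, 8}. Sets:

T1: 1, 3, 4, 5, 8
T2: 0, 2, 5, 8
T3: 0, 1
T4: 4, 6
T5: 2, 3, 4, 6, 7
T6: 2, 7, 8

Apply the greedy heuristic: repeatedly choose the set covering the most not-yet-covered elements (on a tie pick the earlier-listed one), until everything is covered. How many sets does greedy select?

3

Pick 1: T1 covers 5 new elements (1, 3, 4, 5, 8).
Pick 2: T5 covers 3 new elements (2, 6, 7).
Pick 3: T2 covers 1 new elements (0).
Greedy uses 3 sets.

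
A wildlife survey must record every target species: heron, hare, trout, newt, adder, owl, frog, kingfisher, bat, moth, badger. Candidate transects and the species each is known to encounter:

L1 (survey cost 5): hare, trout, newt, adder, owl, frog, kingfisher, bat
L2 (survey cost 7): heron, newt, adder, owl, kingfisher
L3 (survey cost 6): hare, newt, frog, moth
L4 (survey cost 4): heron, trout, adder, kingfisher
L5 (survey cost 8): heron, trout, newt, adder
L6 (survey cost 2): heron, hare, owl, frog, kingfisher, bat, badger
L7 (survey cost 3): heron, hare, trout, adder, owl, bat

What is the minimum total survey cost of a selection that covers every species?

L3, L6, L7 cover every species at survey cost 6 + 2 + 3 = 11.
Any cover uses at least 3 transects; among all covering selections none totals below 11.

11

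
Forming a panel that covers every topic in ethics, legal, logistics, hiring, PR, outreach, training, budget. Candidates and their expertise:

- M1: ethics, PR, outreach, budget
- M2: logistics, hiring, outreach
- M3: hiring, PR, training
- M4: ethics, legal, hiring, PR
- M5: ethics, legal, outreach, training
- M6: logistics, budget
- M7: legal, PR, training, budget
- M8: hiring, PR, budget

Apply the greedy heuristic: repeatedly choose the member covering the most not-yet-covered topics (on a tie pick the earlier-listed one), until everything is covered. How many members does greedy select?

Pick 1: M1 covers 4 new topics (ethics, PR, outreach, budget).
Pick 2: M2 covers 2 new topics (logistics, hiring).
Pick 3: M5 covers 2 new topics (legal, training).
Greedy uses 3 members.

3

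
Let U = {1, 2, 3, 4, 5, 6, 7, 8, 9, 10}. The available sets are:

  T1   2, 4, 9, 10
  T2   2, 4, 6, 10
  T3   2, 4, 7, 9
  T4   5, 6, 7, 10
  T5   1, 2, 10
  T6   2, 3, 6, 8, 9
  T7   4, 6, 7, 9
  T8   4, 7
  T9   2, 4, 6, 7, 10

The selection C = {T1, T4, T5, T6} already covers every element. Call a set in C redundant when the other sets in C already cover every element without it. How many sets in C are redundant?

Drop T1: 4 uncovered — not redundant.
Drop T4: 5, 7 uncovered — not redundant.
Drop T5: 1 uncovered — not redundant.
Drop T6: 3, 8 uncovered — not redundant.
None of the sets in C is redundant.

0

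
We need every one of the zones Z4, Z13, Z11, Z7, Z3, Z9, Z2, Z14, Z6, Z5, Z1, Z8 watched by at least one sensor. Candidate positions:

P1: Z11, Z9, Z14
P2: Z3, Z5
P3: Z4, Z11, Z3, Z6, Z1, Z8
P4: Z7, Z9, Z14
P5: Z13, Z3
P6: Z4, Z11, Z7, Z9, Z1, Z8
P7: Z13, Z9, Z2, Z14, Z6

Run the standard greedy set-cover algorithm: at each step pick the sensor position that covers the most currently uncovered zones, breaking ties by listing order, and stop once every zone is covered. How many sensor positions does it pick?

Pick 1: P3 covers 6 new zones (Z4, Z11, Z3, Z6, Z1, Z8).
Pick 2: P7 covers 4 new zones (Z13, Z9, Z2, Z14).
Pick 3: P2 covers 1 new zones (Z5).
Pick 4: P4 covers 1 new zones (Z7).
Greedy uses 4 sensor positions. (The true minimum is 3.)

4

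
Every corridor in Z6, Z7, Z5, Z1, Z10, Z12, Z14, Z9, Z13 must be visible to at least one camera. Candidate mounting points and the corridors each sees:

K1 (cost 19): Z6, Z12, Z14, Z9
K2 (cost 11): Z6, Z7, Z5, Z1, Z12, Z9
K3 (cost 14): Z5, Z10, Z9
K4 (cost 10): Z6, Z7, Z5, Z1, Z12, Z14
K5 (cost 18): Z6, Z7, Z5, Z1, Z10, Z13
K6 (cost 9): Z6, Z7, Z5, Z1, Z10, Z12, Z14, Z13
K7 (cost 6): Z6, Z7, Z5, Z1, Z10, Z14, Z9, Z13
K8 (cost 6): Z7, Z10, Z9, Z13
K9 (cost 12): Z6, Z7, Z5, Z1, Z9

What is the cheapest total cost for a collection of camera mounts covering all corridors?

15

K6, K7 cover every corridor at cost 9 + 6 = 15.
Any cover uses at least 2 camera mounts; among all covering selections none totals below 15.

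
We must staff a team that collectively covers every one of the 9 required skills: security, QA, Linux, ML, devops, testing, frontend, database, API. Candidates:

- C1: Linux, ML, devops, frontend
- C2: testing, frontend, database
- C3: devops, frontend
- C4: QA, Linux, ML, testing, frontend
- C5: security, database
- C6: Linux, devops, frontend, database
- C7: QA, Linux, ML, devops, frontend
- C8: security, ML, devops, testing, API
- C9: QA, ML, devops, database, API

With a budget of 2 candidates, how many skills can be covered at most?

8

Choosing C4, C8 covers {security, QA, Linux, ML, devops, testing, frontend, API} — 8 skills.
No choice of 2 candidates does better; here database is left uncovered.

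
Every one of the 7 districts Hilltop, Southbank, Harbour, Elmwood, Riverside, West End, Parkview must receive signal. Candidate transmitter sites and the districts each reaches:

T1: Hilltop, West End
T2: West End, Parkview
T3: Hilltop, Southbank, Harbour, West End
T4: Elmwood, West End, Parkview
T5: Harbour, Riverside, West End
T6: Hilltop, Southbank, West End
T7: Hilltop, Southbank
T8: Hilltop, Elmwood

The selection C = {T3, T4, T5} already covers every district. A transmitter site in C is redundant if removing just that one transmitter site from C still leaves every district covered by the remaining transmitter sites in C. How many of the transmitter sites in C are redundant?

0

Drop T3: Hilltop, Southbank uncovered — not redundant.
Drop T4: Elmwood, Parkview uncovered — not redundant.
Drop T5: Riverside uncovered — not redundant.
None of the transmitter sites in C is redundant.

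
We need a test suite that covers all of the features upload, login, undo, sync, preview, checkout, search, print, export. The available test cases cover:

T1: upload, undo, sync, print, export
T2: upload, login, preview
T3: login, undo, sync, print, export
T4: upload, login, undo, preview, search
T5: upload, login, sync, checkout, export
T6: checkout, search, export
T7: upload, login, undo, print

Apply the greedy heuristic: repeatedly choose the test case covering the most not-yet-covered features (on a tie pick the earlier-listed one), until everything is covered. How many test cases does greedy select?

Pick 1: T1 covers 5 new features (upload, undo, sync, print, export).
Pick 2: T4 covers 3 new features (login, preview, search).
Pick 3: T5 covers 1 new features (checkout).
Greedy uses 3 test cases.

3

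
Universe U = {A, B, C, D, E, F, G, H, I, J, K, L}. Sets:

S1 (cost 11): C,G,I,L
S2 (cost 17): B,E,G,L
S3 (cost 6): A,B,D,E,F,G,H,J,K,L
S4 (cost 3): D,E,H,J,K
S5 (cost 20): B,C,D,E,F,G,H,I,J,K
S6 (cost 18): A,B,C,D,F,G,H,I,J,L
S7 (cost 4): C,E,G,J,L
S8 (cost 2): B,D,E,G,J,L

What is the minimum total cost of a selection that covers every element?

17

S1, S3 cover every element at cost 11 + 6 = 17.
Any cover uses at least 2 sets; among all covering selections none totals below 17.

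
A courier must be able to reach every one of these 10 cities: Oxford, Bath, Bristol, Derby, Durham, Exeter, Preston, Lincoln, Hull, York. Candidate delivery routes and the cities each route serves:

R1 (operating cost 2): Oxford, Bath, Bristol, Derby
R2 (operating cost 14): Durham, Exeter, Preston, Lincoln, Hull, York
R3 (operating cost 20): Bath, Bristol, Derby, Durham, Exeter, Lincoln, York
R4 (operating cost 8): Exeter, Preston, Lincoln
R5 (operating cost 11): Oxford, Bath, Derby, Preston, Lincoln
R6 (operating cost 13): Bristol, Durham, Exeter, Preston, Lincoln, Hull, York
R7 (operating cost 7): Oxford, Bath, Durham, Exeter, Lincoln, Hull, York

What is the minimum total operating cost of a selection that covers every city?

R1, R6 cover every city at operating cost 2 + 13 = 15.
Any cover uses at least 2 routes; among all covering selections none totals below 15.

15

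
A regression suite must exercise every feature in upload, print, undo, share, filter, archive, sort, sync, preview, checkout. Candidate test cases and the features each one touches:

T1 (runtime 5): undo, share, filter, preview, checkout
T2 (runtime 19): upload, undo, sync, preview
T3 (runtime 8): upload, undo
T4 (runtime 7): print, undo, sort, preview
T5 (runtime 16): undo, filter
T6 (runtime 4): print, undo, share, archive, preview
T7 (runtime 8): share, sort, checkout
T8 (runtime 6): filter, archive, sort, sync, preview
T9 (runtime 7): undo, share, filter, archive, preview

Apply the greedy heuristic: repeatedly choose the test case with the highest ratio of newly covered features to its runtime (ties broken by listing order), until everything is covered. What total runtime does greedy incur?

23

Pick 1: T6 adds 5 new (print, undo, share, archive, preview) at runtime 4 (ratio 5/4).
Pick 2: T8 adds 3 new (filter, sort, sync) at runtime 6 (ratio 3/6).
Pick 3: T1 adds 1 new (checkout) at runtime 5 (ratio 1/5).
Pick 4: T3 adds 1 new (upload) at runtime 8 (ratio 1/8).
Greedy total runtime: 4 + 6 + 5 + 8 = 23.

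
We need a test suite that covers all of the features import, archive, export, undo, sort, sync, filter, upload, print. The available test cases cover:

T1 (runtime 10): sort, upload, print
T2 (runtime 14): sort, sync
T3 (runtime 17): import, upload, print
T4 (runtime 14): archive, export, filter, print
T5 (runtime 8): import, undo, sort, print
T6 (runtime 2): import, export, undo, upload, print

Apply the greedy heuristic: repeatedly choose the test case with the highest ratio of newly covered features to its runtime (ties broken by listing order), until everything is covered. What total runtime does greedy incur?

Pick 1: T6 adds 5 new (import, export, undo, upload, print) at runtime 2 (ratio 5/2).
Pick 2: T2 adds 2 new (sort, sync) at runtime 14 (ratio 2/14).
Pick 3: T4 adds 2 new (archive, filter) at runtime 14 (ratio 2/14).
Greedy total runtime: 2 + 14 + 14 = 30.

30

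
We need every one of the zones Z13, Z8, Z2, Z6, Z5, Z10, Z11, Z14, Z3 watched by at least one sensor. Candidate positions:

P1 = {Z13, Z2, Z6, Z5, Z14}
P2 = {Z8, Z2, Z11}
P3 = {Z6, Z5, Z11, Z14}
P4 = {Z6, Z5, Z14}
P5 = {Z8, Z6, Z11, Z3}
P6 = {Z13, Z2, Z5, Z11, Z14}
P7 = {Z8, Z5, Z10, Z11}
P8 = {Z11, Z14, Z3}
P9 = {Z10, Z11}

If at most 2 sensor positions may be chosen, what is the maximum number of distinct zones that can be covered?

Choosing P1, P5 covers {Z13, Z8, Z2, Z6, Z5, Z11, Z14, Z3} — 8 zones.
No choice of 2 sensor positions does better; here Z10 is left uncovered.

8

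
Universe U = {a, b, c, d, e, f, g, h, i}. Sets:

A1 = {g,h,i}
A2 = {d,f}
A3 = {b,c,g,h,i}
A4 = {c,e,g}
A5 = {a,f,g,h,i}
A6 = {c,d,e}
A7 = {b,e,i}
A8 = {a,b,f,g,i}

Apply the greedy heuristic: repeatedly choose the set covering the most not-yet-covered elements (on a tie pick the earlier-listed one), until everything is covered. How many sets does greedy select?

Pick 1: A3 covers 5 new elements (b, c, g, h, i).
Pick 2: A2 covers 2 new elements (d, f).
Pick 3: A4 covers 1 new elements (e).
Pick 4: A5 covers 1 new elements (a).
Greedy uses 4 sets. (The true minimum is 3.)

4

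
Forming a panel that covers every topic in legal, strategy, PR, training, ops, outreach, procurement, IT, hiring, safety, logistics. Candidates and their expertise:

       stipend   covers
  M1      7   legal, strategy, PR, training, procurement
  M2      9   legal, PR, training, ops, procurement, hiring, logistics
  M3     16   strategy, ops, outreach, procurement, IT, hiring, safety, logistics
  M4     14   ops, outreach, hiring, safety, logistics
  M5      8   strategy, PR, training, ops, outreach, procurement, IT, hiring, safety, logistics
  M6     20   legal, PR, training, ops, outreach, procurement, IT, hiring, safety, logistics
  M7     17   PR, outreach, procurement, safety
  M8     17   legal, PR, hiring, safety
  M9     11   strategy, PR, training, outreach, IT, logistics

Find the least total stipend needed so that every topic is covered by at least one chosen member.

15

M1, M5 cover every topic at stipend 7 + 8 = 15.
Any cover uses at least 2 members; among all covering selections none totals below 15.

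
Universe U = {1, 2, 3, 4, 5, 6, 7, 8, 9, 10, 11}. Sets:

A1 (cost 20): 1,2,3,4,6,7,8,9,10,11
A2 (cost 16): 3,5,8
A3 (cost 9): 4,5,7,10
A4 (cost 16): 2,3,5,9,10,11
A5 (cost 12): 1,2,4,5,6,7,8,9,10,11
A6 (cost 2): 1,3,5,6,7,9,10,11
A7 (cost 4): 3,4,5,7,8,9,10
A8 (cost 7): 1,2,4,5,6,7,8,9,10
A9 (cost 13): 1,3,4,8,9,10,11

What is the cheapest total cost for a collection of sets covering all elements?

9

A6, A8 cover every element at cost 2 + 7 = 9.
Any cover uses at least 2 sets; among all covering selections none totals below 9.
Greedy by coverage-per-cost would pick A6, A7, A8 for 13 — worse than the optimum 9.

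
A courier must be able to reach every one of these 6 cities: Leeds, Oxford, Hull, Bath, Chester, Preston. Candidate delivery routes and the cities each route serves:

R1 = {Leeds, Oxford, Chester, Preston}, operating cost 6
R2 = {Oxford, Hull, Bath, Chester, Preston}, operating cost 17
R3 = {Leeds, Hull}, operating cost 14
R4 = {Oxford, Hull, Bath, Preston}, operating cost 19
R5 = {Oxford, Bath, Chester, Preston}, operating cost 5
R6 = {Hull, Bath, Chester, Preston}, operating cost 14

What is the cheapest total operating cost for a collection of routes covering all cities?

19

R3, R5 cover every city at operating cost 14 + 5 = 19.
Any cover uses at least 2 routes; among all covering selections none totals below 19.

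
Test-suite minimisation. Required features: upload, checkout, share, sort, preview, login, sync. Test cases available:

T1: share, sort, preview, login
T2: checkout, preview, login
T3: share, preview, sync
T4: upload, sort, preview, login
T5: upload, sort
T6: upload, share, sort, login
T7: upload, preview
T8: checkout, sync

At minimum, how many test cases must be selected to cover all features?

3

T1, T4, T8 together cover {upload, checkout, share, sort, preview, login, sync} — every feature.
No 2 of the 8 test cases cover everything (all 28 pairs fall short), so 3 is minimum.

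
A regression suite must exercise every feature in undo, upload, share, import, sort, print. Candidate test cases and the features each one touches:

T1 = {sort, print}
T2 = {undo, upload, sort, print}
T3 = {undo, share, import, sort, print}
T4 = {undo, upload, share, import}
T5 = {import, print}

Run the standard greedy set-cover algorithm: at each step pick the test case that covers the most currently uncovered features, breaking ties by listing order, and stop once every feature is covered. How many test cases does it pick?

Pick 1: T3 covers 5 new features (undo, share, import, sort, print).
Pick 2: T2 covers 1 new features (upload).
Greedy uses 2 test cases.

2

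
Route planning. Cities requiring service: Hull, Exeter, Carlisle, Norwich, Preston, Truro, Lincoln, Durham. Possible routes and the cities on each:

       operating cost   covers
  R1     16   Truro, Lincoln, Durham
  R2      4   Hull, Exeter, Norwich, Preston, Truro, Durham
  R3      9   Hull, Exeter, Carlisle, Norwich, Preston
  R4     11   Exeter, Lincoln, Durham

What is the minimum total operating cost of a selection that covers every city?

R2, R3, R4 cover every city at operating cost 4 + 9 + 11 = 24.
Any cover uses at least 2 routes; among all covering selections none totals below 24.

24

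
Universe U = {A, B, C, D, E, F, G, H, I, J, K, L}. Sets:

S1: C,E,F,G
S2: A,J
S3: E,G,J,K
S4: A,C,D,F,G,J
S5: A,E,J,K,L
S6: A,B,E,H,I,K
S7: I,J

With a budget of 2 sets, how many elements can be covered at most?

Choosing S4, S6 covers {A, B, C, D, E, F, G, H, I, J, K} — 11 elements.
No choice of 2 sets does better; here L is left uncovered.

11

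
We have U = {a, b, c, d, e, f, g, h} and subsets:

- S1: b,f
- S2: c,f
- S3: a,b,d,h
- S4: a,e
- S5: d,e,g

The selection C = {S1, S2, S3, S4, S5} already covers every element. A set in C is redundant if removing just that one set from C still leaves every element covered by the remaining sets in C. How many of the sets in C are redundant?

Drop S1: the rest still cover every element — redundant.
Drop S2: c uncovered — not redundant.
Drop S3: h uncovered — not redundant.
Drop S4: the rest still cover every element — redundant.
Drop S5: g uncovered — not redundant.
2 redundant: S1, S4.

2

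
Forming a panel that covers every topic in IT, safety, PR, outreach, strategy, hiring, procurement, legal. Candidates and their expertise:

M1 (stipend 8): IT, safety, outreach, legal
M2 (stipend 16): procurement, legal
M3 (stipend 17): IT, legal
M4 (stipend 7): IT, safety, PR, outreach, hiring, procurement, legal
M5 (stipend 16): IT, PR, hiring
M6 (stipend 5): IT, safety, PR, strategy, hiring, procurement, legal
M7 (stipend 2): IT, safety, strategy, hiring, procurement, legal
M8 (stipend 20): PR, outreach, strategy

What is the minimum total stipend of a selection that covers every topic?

9

M4, M7 cover every topic at stipend 7 + 2 = 9.
Any cover uses at least 2 members; among all covering selections none totals below 9.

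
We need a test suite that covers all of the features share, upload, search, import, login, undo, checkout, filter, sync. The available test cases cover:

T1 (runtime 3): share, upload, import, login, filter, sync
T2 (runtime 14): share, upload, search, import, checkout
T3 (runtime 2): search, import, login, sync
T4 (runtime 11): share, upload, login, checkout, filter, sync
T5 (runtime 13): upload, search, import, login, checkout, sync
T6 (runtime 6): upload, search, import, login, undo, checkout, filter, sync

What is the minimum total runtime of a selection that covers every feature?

T1, T6 cover every feature at runtime 3 + 6 = 9.
Any cover uses at least 2 test cases; among all covering selections none totals below 9.

9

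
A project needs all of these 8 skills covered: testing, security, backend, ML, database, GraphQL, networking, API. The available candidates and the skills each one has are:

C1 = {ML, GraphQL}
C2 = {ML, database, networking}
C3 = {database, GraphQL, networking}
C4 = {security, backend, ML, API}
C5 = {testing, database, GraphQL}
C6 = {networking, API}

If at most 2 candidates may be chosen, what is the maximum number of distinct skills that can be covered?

7

Choosing C3, C4 covers {security, backend, ML, database, GraphQL, networking, API} — 7 skills.
No choice of 2 candidates does better; here testing is left uncovered.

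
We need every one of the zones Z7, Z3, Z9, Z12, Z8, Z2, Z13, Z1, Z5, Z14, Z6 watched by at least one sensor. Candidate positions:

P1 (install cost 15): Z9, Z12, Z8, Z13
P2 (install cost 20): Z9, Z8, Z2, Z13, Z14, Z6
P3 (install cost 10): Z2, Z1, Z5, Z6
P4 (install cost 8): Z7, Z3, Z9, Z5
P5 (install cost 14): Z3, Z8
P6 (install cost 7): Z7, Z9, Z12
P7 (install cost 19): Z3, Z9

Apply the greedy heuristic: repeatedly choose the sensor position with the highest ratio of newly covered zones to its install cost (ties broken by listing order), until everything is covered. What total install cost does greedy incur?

Pick 1: P4 adds 4 new (Z7, Z3, Z9, Z5) at install cost 8 (ratio 4/8).
Pick 2: P3 adds 3 new (Z2, Z1, Z6) at install cost 10 (ratio 3/10).
Pick 3: P1 adds 3 new (Z12, Z8, Z13) at install cost 15 (ratio 3/15).
Pick 4: P2 adds 1 new (Z14) at install cost 20 (ratio 1/20).
Greedy total install cost: 8 + 10 + 15 + 20 = 53. (The true optimum is 45, so greedy overshoots here.)

53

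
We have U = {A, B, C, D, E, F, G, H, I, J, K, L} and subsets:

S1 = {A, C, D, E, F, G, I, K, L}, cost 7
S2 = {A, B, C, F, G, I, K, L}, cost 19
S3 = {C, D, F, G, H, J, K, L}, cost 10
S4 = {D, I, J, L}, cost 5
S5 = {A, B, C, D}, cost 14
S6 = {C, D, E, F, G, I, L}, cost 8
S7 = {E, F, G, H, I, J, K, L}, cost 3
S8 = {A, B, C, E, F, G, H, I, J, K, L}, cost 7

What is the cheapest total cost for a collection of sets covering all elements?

S4, S8 cover every element at cost 5 + 7 = 12.
Any cover uses at least 2 sets; among all covering selections none totals below 12.

12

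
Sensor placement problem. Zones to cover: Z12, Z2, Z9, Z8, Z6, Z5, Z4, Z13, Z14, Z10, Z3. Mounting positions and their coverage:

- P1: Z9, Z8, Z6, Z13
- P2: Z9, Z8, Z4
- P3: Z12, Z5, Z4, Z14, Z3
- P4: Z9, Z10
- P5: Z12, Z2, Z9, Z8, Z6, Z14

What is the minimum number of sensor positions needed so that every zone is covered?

4

P1, P3, P4, P5 together cover {Z12, Z2, Z9, Z8, Z6, Z5, Z4, Z13, Z14, Z10, Z3} — every zone.
No 3 of the 5 sensor positions cover everything (all 10 triples fall short), so 4 is minimum.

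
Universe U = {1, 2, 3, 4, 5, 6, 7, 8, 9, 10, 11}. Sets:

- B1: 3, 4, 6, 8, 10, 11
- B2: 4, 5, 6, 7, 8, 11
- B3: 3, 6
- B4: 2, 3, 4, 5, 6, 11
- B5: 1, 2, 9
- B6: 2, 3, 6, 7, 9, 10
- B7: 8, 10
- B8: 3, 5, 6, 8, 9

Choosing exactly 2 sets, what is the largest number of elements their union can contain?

Choosing B2, B6 covers {2, 3, 4, 5, 6, 7, 8, 9, 10, 11} — 10 elements.
No choice of 2 sets does better; here 1 is left uncovered.

10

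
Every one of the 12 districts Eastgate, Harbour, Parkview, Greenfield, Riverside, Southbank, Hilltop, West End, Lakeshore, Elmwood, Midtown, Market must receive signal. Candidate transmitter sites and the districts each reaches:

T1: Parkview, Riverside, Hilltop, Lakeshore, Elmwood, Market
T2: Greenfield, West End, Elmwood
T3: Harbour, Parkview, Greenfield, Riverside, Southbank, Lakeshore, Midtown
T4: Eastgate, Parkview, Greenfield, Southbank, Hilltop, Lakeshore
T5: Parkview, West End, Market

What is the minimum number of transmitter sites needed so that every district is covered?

4

T1, T2, T3, T4 together cover {Eastgate, Harbour, Parkview, Greenfield, Riverside, Southbank, Hilltop, West End, Lakeshore, Elmwood, Midtown, Market} — every district.
No 3 of the 5 transmitter sites cover everything (all 10 triples fall short), so 4 is minimum.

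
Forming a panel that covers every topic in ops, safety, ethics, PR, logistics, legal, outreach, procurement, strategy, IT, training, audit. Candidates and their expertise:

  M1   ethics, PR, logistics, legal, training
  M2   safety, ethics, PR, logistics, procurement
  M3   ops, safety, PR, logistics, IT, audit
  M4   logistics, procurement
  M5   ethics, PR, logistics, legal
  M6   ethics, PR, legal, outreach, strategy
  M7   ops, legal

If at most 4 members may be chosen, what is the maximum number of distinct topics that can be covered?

Choosing M1, M2, M3, M6 covers {ops, safety, ethics, PR, logistics, legal, outreach, procurement, strategy, IT, training, audit} — 12 topics.
That is all 12 topics.

12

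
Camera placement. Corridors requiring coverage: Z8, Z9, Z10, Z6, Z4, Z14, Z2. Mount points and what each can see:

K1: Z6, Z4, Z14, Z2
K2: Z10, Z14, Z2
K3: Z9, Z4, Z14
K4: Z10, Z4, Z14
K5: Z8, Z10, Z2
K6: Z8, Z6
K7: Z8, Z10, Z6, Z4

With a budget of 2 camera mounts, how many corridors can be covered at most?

6

Choosing K1, K5 covers {Z8, Z10, Z6, Z4, Z14, Z2} — 6 corridors.
No choice of 2 camera mounts does better; here Z9 is left uncovered.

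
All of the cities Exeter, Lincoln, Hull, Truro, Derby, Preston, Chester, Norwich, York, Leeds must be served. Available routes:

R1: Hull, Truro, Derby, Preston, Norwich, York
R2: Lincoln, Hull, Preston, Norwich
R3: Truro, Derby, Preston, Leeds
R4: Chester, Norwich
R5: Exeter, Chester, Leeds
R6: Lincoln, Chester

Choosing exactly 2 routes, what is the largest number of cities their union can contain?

Choosing R1, R5 covers {Exeter, Hull, Truro, Derby, Preston, Chester, Norwich, York, Leeds} — 9 cities.
No choice of 2 routes does better; here Lincoln is left uncovered.

9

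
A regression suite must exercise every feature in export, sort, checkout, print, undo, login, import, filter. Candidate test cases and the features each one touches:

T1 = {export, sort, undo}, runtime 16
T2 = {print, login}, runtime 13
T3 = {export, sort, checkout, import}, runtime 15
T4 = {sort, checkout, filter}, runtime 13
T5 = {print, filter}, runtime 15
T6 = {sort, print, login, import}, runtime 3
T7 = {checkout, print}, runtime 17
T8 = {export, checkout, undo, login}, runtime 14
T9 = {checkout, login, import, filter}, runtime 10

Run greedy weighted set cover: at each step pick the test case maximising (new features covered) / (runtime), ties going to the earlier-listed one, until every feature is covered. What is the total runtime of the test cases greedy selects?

27

Pick 1: T6 adds 4 new (sort, print, login, import) at runtime 3 (ratio 4/3).
Pick 2: T8 adds 3 new (export, checkout, undo) at runtime 14 (ratio 3/14).
Pick 3: T9 adds 1 new (filter) at runtime 10 (ratio 1/10).
Greedy total runtime: 3 + 14 + 10 = 27.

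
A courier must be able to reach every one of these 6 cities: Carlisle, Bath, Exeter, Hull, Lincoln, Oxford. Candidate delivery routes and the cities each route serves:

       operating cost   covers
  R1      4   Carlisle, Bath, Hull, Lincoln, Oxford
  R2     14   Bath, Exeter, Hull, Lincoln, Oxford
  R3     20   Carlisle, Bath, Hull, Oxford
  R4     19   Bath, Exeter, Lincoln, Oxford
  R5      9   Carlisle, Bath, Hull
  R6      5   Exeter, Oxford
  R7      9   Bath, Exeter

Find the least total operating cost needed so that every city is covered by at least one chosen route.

9

R1, R6 cover every city at operating cost 4 + 5 = 9.
Any cover uses at least 2 routes; among all covering selections none totals below 9.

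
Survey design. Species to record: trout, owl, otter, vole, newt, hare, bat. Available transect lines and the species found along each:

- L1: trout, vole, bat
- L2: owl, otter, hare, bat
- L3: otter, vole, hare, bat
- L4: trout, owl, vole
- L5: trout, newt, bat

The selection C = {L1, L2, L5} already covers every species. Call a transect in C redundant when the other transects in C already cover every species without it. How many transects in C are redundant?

Drop L1: vole uncovered — not redundant.
Drop L2: owl, otter, hare uncovered — not redundant.
Drop L5: newt uncovered — not redundant.
None of the transects in C is redundant.

0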